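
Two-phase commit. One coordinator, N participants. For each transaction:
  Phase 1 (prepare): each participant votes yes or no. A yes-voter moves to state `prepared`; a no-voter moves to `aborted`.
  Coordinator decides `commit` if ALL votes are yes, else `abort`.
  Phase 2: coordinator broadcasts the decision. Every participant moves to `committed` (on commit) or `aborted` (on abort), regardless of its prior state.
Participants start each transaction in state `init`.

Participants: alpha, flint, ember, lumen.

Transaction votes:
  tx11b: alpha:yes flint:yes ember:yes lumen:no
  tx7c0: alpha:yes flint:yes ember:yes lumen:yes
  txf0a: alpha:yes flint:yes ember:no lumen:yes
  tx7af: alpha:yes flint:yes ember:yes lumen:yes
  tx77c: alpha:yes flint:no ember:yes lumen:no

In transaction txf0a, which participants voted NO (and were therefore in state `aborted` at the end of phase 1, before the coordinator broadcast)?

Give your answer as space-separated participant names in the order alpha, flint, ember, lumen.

Txn txf0a phase 1: alpha yes -> prepared; flint yes -> prepared; ember no -> aborted; lumen yes -> prepared

Answer: ember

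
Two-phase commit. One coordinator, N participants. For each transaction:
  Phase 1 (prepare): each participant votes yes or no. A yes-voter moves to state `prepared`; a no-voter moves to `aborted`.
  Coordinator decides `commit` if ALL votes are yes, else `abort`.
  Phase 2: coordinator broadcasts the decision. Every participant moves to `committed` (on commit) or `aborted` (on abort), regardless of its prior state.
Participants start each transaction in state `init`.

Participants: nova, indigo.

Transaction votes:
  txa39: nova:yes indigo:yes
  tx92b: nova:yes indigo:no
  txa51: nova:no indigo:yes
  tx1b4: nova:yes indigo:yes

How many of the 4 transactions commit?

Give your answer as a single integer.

txa39: all yes -> commit (commits=1)
tx92b: no from indigo -> abort (commits=1)
txa51: no from nova -> abort (commits=1)
tx1b4: all yes -> commit (commits=2)

Answer: 2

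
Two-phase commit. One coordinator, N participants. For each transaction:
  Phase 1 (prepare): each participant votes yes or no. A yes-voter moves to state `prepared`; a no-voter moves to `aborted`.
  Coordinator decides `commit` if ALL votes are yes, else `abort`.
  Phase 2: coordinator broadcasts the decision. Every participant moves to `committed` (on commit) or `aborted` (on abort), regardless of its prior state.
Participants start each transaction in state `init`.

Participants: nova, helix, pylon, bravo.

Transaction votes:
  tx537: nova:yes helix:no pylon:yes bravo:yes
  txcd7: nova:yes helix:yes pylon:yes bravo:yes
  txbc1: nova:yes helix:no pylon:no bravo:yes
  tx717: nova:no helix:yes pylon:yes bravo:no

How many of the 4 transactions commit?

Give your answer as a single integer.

Answer: 1

Derivation:
tx537: no from helix -> abort (commits=0)
txcd7: all yes -> commit (commits=1)
txbc1: no from helix, pylon -> abort (commits=1)
tx717: no from nova, bravo -> abort (commits=1)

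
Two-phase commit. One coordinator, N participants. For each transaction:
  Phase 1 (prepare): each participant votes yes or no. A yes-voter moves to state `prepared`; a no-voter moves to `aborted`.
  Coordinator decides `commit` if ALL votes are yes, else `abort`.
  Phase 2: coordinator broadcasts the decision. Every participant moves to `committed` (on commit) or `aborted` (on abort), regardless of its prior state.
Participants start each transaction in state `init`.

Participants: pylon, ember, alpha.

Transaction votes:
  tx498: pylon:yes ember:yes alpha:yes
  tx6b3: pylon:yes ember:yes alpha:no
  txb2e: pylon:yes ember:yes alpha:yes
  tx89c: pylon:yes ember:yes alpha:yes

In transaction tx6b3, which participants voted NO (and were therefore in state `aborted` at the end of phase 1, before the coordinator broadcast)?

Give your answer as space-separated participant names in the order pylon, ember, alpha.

Txn tx6b3 phase 1: pylon yes -> prepared; ember yes -> prepared; alpha no -> aborted

Answer: alpha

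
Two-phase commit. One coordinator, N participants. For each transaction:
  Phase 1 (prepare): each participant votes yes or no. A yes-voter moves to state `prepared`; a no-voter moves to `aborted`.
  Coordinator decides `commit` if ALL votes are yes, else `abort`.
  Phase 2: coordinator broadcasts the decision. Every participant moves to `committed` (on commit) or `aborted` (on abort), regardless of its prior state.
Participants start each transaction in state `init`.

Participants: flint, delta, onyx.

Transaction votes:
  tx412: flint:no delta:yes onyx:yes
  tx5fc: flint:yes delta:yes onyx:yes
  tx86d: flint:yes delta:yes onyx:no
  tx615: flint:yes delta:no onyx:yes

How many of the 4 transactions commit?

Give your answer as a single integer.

tx412: no from flint -> abort (commits=0)
tx5fc: all yes -> commit (commits=1)
tx86d: no from onyx -> abort (commits=1)
tx615: no from delta -> abort (commits=1)

Answer: 1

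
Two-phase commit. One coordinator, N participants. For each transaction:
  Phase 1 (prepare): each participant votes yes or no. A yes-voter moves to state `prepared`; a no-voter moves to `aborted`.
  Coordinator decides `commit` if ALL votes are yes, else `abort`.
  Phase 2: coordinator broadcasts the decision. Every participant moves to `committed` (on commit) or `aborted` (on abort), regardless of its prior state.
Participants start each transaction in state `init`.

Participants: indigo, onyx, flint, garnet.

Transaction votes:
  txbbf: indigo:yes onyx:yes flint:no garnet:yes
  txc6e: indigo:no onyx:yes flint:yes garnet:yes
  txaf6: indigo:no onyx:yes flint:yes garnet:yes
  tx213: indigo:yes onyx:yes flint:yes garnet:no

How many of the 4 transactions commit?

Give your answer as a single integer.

Answer: 0

Derivation:
txbbf: no from flint -> abort (commits=0)
txc6e: no from indigo -> abort (commits=0)
txaf6: no from indigo -> abort (commits=0)
tx213: no from garnet -> abort (commits=0)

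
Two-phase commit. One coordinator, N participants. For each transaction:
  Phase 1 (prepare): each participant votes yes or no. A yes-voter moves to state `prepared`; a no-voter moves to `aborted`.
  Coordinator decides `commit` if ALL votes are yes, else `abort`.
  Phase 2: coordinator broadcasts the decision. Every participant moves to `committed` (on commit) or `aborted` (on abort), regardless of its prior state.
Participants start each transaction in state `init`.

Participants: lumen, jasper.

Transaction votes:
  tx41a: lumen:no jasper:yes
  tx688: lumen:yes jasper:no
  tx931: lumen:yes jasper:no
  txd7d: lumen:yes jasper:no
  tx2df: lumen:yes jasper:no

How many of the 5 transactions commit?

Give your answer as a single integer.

Answer: 0

Derivation:
tx41a: no from lumen -> abort (commits=0)
tx688: no from jasper -> abort (commits=0)
tx931: no from jasper -> abort (commits=0)
txd7d: no from jasper -> abort (commits=0)
tx2df: no from jasper -> abort (commits=0)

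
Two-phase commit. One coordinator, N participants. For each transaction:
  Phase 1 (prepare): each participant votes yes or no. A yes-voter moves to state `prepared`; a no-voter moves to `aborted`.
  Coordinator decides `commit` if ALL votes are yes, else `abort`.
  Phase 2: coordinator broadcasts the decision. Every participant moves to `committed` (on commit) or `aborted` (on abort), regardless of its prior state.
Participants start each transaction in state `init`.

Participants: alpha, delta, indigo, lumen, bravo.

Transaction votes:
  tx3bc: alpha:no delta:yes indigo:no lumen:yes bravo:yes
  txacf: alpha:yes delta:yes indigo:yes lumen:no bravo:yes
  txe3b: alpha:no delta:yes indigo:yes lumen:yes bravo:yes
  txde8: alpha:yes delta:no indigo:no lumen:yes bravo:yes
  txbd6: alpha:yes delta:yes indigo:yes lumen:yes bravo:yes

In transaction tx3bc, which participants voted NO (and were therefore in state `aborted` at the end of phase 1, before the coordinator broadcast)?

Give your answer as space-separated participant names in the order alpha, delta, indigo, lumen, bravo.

Answer: alpha indigo

Derivation:
Txn tx3bc phase 1: alpha no -> aborted; delta yes -> prepared; indigo no -> aborted; lumen yes -> prepared; bravo yes -> prepared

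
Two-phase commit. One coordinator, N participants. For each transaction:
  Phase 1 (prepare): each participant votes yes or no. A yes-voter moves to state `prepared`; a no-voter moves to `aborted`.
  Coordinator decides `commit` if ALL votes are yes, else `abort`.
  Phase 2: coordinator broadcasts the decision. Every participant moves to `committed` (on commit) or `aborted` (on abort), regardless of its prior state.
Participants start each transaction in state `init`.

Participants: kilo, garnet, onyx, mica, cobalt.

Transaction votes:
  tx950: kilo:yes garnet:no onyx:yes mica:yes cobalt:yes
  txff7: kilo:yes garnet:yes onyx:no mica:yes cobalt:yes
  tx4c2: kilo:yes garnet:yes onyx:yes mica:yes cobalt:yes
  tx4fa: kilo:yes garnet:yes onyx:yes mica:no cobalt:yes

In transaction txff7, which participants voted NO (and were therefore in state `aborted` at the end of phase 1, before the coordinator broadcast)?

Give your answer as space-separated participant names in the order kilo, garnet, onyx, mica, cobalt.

Txn txff7 phase 1: kilo yes -> prepared; garnet yes -> prepared; onyx no -> aborted; mica yes -> prepared; cobalt yes -> prepared

Answer: onyx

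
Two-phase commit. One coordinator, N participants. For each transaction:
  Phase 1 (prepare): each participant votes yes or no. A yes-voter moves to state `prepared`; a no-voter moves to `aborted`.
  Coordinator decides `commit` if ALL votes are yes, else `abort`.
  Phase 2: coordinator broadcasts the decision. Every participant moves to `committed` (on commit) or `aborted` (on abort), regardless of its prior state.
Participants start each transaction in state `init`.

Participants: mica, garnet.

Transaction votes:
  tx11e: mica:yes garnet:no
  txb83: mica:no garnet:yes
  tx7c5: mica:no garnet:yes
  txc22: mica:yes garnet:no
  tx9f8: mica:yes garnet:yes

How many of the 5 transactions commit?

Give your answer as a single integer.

Answer: 1

Derivation:
tx11e: no from garnet -> abort (commits=0)
txb83: no from mica -> abort (commits=0)
tx7c5: no from mica -> abort (commits=0)
txc22: no from garnet -> abort (commits=0)
tx9f8: all yes -> commit (commits=1)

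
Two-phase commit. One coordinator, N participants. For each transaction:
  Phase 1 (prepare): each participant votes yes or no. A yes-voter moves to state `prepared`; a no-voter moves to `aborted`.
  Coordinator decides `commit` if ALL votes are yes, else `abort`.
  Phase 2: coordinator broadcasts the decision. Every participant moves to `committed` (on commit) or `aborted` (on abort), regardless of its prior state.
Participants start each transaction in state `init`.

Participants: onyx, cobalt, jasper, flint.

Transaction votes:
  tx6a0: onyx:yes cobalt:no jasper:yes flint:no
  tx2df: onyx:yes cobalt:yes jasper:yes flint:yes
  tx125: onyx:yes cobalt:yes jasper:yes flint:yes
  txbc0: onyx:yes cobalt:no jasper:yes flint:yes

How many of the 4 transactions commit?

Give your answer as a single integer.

Answer: 2

Derivation:
tx6a0: no from cobalt, flint -> abort (commits=0)
tx2df: all yes -> commit (commits=1)
tx125: all yes -> commit (commits=2)
txbc0: no from cobalt -> abort (commits=2)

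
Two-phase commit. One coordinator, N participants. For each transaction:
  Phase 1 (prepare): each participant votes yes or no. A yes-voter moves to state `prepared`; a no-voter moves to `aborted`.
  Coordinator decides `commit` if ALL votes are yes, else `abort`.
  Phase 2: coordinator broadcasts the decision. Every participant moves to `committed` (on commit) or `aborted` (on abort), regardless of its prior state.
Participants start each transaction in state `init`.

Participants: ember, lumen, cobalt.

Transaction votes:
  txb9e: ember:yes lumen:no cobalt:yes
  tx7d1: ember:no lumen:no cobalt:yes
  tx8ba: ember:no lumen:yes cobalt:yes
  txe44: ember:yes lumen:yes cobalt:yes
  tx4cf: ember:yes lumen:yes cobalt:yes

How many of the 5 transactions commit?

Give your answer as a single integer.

Answer: 2

Derivation:
txb9e: no from lumen -> abort (commits=0)
tx7d1: no from ember, lumen -> abort (commits=0)
tx8ba: no from ember -> abort (commits=0)
txe44: all yes -> commit (commits=1)
tx4cf: all yes -> commit (commits=2)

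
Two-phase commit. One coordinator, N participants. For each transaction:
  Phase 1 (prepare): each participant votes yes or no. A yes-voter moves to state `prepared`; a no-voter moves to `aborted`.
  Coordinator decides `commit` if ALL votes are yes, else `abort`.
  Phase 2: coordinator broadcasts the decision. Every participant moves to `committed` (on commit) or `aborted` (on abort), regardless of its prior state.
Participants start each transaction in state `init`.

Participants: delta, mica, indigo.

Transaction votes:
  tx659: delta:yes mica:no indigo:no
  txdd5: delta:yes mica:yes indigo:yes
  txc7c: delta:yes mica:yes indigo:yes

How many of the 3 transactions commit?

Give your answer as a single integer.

Answer: 2

Derivation:
tx659: no from mica, indigo -> abort (commits=0)
txdd5: all yes -> commit (commits=1)
txc7c: all yes -> commit (commits=2)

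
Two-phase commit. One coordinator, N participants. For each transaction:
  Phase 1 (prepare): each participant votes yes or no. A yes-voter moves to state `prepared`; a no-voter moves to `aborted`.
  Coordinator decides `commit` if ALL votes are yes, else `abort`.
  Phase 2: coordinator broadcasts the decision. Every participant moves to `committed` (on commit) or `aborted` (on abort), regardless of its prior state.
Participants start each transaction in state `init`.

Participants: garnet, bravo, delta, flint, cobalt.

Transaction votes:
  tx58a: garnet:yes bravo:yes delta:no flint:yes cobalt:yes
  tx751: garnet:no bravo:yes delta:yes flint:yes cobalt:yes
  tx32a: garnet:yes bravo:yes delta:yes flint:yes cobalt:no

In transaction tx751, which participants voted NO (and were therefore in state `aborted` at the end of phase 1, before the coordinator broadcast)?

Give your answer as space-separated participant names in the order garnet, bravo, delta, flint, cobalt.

Answer: garnet

Derivation:
Txn tx751 phase 1: garnet no -> aborted; bravo yes -> prepared; delta yes -> prepared; flint yes -> prepared; cobalt yes -> prepared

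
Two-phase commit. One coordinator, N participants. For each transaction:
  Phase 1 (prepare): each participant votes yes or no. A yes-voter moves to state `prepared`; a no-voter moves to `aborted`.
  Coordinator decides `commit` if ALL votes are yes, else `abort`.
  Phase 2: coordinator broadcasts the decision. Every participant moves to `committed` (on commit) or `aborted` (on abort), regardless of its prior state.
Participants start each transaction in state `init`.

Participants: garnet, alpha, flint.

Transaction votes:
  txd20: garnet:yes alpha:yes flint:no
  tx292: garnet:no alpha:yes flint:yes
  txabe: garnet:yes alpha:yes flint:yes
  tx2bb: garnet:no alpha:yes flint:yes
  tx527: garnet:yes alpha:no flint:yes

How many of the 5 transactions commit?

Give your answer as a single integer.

Answer: 1

Derivation:
txd20: no from flint -> abort (commits=0)
tx292: no from garnet -> abort (commits=0)
txabe: all yes -> commit (commits=1)
tx2bb: no from garnet -> abort (commits=1)
tx527: no from alpha -> abort (commits=1)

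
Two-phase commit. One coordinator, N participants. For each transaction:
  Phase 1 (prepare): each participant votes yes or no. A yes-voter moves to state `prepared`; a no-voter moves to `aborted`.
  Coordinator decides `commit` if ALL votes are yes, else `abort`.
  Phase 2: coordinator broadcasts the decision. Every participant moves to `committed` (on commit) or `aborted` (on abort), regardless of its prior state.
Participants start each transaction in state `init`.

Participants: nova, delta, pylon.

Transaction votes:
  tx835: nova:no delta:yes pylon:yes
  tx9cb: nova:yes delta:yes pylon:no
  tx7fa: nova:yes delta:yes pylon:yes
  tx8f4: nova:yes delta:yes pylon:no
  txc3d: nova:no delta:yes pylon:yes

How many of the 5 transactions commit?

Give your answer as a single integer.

Answer: 1

Derivation:
tx835: no from nova -> abort (commits=0)
tx9cb: no from pylon -> abort (commits=0)
tx7fa: all yes -> commit (commits=1)
tx8f4: no from pylon -> abort (commits=1)
txc3d: no from nova -> abort (commits=1)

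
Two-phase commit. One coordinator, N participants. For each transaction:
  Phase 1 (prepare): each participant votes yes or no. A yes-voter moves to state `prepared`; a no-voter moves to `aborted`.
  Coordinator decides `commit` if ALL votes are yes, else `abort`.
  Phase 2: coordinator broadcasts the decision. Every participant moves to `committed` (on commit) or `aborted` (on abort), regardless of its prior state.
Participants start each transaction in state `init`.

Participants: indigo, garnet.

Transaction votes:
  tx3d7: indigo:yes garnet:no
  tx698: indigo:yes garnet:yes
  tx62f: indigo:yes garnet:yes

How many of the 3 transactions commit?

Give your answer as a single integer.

Answer: 2

Derivation:
tx3d7: no from garnet -> abort (commits=0)
tx698: all yes -> commit (commits=1)
tx62f: all yes -> commit (commits=2)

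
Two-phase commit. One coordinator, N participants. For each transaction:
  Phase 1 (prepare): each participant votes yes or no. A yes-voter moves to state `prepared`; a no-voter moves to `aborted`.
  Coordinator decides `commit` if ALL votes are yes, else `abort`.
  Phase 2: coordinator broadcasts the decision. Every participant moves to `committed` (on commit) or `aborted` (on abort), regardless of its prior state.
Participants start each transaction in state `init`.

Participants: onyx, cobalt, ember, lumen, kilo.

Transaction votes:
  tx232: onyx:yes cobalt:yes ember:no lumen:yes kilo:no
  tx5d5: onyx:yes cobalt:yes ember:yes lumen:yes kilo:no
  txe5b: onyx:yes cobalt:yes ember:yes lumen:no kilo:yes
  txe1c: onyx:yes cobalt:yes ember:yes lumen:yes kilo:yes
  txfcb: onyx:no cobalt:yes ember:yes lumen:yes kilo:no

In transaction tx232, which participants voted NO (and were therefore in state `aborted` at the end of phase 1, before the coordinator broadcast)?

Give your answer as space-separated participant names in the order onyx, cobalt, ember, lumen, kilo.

Txn tx232 phase 1: onyx yes -> prepared; cobalt yes -> prepared; ember no -> aborted; lumen yes -> prepared; kilo no -> aborted

Answer: ember kilo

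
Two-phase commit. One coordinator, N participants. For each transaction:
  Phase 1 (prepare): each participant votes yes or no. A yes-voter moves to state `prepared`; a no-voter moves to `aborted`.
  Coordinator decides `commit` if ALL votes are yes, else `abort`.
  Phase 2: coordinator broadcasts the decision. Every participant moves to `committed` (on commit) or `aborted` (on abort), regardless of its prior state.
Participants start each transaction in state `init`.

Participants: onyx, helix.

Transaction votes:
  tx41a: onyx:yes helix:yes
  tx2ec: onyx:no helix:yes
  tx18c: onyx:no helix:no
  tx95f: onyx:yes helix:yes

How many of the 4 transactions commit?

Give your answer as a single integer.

tx41a: all yes -> commit (commits=1)
tx2ec: no from onyx -> abort (commits=1)
tx18c: no from onyx, helix -> abort (commits=1)
tx95f: all yes -> commit (commits=2)

Answer: 2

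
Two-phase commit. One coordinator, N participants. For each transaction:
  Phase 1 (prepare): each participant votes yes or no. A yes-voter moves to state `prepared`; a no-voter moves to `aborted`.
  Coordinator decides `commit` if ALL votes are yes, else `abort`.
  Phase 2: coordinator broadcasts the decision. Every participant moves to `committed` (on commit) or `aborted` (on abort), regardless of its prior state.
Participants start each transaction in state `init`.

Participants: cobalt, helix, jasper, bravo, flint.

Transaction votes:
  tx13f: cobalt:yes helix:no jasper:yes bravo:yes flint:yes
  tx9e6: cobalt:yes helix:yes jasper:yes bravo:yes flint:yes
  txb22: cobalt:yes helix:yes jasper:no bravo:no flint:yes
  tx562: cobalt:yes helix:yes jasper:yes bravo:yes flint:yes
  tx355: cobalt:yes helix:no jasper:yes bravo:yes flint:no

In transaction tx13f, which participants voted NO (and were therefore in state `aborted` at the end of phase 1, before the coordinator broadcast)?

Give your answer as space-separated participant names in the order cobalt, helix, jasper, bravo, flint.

Txn tx13f phase 1: cobalt yes -> prepared; helix no -> aborted; jasper yes -> prepared; bravo yes -> prepared; flint yes -> prepared

Answer: helix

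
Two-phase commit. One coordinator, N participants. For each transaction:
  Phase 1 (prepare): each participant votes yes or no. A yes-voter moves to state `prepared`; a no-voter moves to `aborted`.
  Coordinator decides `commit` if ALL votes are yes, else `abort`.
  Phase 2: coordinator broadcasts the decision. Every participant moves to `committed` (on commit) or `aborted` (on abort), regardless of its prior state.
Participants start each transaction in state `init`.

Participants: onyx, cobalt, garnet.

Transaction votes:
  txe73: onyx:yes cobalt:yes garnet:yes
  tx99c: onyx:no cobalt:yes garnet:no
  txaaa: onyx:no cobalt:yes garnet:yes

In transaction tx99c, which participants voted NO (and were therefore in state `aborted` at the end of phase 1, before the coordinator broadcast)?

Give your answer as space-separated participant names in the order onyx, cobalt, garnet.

Answer: onyx garnet

Derivation:
Txn tx99c phase 1: onyx no -> aborted; cobalt yes -> prepared; garnet no -> aborted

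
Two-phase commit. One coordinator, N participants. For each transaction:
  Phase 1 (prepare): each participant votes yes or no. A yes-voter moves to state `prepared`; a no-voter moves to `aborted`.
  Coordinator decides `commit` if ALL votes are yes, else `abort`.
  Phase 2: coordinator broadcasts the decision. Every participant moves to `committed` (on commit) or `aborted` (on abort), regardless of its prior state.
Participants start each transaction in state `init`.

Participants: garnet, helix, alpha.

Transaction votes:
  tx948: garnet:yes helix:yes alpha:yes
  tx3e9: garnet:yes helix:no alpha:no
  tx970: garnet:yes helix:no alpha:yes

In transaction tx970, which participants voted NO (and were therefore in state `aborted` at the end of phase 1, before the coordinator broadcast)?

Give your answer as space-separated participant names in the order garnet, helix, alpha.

Txn tx970 phase 1: garnet yes -> prepared; helix no -> aborted; alpha yes -> prepared

Answer: helix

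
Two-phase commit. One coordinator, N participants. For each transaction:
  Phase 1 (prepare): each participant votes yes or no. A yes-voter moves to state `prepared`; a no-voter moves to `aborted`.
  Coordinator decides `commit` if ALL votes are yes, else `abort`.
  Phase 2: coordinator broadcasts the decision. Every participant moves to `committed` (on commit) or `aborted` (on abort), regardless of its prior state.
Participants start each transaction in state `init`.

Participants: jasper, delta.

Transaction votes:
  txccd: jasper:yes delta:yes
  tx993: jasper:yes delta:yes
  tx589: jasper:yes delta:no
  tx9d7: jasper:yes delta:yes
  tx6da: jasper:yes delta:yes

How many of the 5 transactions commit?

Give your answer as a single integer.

txccd: all yes -> commit (commits=1)
tx993: all yes -> commit (commits=2)
tx589: no from delta -> abort (commits=2)
tx9d7: all yes -> commit (commits=3)
tx6da: all yes -> commit (commits=4)

Answer: 4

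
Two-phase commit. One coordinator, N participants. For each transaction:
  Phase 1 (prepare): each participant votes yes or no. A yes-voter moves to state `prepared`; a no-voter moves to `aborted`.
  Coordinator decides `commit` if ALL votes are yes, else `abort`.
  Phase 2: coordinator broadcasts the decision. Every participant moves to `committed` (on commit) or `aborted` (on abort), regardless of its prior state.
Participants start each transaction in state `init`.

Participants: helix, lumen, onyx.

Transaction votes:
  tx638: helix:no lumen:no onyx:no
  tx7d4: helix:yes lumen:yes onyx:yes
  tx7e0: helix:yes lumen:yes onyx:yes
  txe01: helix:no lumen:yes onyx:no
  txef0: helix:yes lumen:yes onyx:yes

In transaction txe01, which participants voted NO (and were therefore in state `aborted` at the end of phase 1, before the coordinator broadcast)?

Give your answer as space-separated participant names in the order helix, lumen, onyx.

Txn txe01 phase 1: helix no -> aborted; lumen yes -> prepared; onyx no -> aborted

Answer: helix onyx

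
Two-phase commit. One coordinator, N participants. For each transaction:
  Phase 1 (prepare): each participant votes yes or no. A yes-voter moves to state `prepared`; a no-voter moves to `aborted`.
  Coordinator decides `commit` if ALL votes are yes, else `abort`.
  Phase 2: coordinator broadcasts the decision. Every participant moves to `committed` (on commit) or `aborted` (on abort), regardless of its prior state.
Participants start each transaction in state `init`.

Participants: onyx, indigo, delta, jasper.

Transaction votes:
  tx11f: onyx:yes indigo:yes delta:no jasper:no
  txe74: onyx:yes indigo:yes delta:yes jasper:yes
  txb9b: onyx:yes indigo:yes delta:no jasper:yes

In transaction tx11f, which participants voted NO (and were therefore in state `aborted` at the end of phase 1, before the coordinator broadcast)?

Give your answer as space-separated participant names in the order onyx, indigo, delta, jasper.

Answer: delta jasper

Derivation:
Txn tx11f phase 1: onyx yes -> prepared; indigo yes -> prepared; delta no -> aborted; jasper no -> aborted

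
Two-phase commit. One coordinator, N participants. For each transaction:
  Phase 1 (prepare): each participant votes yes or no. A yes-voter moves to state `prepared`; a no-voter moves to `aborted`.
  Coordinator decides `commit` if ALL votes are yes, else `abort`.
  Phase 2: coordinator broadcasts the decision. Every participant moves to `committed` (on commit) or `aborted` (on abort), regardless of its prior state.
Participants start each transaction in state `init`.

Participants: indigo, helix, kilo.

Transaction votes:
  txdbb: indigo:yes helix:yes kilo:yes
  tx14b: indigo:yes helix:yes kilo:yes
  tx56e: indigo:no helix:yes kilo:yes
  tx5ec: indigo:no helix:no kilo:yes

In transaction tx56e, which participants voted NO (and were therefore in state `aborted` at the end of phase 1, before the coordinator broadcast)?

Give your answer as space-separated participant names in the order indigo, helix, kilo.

Txn tx56e phase 1: indigo no -> aborted; helix yes -> prepared; kilo yes -> prepared

Answer: indigo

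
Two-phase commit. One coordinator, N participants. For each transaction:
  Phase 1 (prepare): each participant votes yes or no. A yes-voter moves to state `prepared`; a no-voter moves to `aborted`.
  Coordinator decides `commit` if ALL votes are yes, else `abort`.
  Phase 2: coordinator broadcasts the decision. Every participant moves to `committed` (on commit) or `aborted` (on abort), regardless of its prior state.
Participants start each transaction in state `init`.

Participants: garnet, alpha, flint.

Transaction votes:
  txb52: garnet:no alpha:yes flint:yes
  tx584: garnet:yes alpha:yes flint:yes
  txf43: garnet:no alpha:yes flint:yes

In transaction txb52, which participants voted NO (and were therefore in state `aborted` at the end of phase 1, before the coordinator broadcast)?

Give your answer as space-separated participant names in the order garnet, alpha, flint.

Answer: garnet

Derivation:
Txn txb52 phase 1: garnet no -> aborted; alpha yes -> prepared; flint yes -> prepared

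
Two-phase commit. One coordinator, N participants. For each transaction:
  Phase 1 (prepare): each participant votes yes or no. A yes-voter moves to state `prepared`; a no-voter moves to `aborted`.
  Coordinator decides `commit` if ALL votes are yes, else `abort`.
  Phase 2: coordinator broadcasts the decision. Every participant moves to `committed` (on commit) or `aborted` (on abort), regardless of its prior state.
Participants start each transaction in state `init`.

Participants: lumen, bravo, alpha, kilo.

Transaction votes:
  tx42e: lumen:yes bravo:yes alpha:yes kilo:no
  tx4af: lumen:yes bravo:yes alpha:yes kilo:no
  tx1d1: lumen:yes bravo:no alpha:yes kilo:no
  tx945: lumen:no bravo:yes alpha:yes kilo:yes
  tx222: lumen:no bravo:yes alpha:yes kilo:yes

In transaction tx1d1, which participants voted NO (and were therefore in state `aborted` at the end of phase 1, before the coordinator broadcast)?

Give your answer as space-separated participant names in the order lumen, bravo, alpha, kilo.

Answer: bravo kilo

Derivation:
Txn tx1d1 phase 1: lumen yes -> prepared; bravo no -> aborted; alpha yes -> prepared; kilo no -> aborted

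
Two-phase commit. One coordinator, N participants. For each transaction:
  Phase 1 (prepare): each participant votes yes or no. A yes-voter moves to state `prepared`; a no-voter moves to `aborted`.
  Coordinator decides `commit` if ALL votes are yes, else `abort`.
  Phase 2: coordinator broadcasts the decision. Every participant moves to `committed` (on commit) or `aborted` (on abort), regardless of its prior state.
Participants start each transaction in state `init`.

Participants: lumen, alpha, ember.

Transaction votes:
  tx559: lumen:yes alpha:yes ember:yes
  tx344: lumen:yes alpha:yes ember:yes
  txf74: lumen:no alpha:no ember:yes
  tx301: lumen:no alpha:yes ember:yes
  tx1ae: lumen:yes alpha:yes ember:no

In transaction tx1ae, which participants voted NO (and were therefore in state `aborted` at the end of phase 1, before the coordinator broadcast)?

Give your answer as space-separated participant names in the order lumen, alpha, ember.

Answer: ember

Derivation:
Txn tx1ae phase 1: lumen yes -> prepared; alpha yes -> prepared; ember no -> aborted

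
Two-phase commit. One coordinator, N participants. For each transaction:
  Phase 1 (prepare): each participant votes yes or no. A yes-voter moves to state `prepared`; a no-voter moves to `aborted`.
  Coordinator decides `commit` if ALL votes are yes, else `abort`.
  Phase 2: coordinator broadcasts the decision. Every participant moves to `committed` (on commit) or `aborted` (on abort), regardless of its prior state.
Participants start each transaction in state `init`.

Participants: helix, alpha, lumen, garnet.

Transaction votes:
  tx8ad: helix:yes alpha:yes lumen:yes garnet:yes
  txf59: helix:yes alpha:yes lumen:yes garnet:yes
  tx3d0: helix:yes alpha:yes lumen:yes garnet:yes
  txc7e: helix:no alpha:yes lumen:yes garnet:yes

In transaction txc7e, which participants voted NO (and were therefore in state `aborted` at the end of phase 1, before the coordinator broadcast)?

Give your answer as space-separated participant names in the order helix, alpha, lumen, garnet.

Txn txc7e phase 1: helix no -> aborted; alpha yes -> prepared; lumen yes -> prepared; garnet yes -> prepared

Answer: helix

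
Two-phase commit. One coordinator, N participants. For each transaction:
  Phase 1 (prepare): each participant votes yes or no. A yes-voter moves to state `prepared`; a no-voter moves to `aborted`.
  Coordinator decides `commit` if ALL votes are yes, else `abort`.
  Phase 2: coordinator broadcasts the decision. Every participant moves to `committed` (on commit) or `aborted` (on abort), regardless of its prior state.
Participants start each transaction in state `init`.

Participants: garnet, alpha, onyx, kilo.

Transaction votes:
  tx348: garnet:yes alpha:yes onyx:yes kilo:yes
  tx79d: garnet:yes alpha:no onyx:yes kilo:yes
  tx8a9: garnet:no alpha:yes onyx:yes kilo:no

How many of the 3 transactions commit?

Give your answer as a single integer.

tx348: all yes -> commit (commits=1)
tx79d: no from alpha -> abort (commits=1)
tx8a9: no from garnet, kilo -> abort (commits=1)

Answer: 1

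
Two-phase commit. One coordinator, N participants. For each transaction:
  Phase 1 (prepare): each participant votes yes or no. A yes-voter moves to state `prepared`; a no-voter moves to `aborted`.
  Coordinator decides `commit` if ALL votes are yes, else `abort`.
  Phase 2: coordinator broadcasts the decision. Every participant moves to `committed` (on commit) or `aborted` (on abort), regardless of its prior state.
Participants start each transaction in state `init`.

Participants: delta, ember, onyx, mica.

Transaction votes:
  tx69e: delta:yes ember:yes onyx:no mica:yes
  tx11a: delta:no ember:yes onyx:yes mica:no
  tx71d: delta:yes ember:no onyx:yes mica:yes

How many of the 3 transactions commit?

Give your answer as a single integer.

tx69e: no from onyx -> abort (commits=0)
tx11a: no from delta, mica -> abort (commits=0)
tx71d: no from ember -> abort (commits=0)

Answer: 0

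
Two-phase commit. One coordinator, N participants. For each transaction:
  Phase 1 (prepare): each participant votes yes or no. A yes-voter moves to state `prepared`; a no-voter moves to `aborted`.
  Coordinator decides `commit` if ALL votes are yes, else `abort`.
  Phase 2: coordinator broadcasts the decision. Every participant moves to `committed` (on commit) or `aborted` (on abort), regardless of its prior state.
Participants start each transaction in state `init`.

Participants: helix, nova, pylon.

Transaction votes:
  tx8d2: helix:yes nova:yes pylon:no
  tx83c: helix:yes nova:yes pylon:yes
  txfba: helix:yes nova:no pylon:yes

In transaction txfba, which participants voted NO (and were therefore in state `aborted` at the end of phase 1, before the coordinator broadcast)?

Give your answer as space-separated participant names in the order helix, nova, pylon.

Answer: nova

Derivation:
Txn txfba phase 1: helix yes -> prepared; nova no -> aborted; pylon yes -> prepared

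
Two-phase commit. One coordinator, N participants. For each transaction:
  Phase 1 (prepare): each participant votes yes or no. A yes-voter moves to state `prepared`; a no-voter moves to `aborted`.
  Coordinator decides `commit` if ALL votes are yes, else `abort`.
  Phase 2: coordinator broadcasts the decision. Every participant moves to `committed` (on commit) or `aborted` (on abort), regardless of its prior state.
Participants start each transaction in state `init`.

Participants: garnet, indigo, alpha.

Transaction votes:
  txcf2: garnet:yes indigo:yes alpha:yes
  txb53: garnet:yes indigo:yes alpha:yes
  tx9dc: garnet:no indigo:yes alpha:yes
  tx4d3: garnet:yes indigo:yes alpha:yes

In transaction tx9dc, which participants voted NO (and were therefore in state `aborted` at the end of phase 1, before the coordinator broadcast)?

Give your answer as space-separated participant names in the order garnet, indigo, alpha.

Answer: garnet

Derivation:
Txn tx9dc phase 1: garnet no -> aborted; indigo yes -> prepared; alpha yes -> prepared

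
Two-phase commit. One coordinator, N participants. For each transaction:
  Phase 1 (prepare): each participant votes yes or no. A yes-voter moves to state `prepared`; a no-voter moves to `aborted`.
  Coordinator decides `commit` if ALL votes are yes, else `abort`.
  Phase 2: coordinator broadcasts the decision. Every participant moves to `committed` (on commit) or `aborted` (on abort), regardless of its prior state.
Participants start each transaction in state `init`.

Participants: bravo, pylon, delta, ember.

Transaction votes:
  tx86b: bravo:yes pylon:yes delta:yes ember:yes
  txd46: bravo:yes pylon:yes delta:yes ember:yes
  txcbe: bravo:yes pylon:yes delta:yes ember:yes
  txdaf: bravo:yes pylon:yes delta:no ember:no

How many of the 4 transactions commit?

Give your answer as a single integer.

Answer: 3

Derivation:
tx86b: all yes -> commit (commits=1)
txd46: all yes -> commit (commits=2)
txcbe: all yes -> commit (commits=3)
txdaf: no from delta, ember -> abort (commits=3)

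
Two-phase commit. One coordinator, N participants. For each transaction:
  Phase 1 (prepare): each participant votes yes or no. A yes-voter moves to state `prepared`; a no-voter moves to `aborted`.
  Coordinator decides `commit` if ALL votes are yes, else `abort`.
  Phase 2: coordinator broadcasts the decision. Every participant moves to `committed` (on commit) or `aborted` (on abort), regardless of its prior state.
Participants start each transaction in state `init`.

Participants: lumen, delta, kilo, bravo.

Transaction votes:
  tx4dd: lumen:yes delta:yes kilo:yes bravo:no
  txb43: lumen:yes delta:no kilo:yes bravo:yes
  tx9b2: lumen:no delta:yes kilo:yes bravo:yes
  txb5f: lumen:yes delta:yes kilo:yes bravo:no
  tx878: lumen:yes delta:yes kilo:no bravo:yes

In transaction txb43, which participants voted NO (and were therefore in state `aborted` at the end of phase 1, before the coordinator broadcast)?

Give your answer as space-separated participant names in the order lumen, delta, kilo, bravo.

Txn txb43 phase 1: lumen yes -> prepared; delta no -> aborted; kilo yes -> prepared; bravo yes -> prepared

Answer: delta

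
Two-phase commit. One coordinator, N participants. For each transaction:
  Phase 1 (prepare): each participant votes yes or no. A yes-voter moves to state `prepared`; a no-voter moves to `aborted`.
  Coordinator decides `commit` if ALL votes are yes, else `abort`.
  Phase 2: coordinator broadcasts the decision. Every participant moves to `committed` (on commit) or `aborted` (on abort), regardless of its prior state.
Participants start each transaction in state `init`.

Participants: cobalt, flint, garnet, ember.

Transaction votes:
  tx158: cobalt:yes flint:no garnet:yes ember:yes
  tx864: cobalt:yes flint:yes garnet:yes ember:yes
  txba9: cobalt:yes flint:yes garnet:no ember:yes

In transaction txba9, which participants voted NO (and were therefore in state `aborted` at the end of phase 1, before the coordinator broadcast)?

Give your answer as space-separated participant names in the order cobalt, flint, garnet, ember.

Answer: garnet

Derivation:
Txn txba9 phase 1: cobalt yes -> prepared; flint yes -> prepared; garnet no -> aborted; ember yes -> prepared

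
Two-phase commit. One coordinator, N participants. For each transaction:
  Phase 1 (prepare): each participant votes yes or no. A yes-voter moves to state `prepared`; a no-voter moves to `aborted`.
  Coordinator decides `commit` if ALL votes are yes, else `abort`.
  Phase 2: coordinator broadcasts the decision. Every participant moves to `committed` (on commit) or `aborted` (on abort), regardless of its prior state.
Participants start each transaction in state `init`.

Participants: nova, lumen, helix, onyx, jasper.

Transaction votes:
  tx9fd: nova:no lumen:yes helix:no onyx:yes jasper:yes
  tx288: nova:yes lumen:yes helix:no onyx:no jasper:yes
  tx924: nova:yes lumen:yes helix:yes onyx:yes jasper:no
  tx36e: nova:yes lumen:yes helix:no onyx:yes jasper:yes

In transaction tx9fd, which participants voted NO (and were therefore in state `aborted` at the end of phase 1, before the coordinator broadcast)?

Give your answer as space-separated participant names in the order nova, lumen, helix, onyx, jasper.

Answer: nova helix

Derivation:
Txn tx9fd phase 1: nova no -> aborted; lumen yes -> prepared; helix no -> aborted; onyx yes -> prepared; jasper yes -> prepared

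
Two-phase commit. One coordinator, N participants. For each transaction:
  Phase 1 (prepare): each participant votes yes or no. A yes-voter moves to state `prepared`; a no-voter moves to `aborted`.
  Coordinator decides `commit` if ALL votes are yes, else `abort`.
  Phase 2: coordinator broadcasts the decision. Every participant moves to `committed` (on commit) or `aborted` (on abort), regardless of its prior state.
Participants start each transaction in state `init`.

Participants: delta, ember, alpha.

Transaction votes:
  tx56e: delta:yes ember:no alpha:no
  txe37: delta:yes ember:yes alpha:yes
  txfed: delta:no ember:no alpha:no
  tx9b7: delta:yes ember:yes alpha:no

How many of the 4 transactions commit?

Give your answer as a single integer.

Answer: 1

Derivation:
tx56e: no from ember, alpha -> abort (commits=0)
txe37: all yes -> commit (commits=1)
txfed: no from delta, ember, alpha -> abort (commits=1)
tx9b7: no from alpha -> abort (commits=1)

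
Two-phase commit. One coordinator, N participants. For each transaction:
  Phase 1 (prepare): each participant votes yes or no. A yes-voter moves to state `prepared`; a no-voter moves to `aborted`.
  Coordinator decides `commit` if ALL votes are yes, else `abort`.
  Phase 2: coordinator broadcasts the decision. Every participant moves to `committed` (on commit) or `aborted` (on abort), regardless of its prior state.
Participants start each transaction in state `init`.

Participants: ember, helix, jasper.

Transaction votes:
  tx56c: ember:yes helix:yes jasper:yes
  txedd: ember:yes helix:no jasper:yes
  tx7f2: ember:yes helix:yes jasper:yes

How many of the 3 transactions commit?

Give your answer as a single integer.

Answer: 2

Derivation:
tx56c: all yes -> commit (commits=1)
txedd: no from helix -> abort (commits=1)
tx7f2: all yes -> commit (commits=2)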